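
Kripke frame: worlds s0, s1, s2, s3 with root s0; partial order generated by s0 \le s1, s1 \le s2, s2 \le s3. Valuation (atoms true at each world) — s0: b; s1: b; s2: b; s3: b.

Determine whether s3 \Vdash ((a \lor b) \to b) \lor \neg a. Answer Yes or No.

s3 \Vdash ((a \lor b) \to b) \lor \neg a via the disjunct (a \lor b) \to b.

Yes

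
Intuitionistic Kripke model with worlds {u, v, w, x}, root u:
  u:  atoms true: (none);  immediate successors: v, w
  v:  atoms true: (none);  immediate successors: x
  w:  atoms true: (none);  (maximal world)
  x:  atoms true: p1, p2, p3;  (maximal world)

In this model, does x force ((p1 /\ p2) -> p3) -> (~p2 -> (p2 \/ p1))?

Yes

x ||- ((p1 /\ p2) -> p3) -> (~p2 -> (p2 \/ p1)): every world accessible from x that forces (p1 /\ p2) -> p3 (namely x) also forces ~p2 -> (p2 \/ p1).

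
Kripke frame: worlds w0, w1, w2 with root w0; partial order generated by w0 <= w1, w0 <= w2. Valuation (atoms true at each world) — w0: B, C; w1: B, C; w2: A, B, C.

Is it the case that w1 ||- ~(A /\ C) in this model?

Yes

w1 ||- ~(A /\ C): no world accessible from w1 forces A /\ C.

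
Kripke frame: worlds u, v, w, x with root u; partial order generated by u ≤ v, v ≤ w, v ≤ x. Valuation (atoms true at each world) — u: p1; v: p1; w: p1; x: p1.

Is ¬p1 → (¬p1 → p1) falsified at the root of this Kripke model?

No

u ⊩ ¬p1 → (¬p1 → p1) vacuously: no world accessible from u forces the antecedent ¬p1.
So the root u forces ¬p1 → (¬p1 → p1); the model is not a countermodel.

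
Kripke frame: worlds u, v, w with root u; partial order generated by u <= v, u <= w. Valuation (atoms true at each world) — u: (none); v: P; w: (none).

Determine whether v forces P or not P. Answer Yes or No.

Yes

v forces P or not P via the disjunct P.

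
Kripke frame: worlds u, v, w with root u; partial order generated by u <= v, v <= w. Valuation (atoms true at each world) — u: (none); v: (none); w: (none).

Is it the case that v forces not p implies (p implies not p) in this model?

Yes

v forces not p implies (p implies not p): every world accessible from v that forces not p (namely v, w) also forces p implies not p.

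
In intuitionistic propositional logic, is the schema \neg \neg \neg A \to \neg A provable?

This is triple-negation reduction, which is intuitionistically derivable.
Assume \neg \neg \neg A and suppose A. Then \neg \neg A (double-negation introduction), contradicting \neg \neg \neg A. So \neg A.

Yes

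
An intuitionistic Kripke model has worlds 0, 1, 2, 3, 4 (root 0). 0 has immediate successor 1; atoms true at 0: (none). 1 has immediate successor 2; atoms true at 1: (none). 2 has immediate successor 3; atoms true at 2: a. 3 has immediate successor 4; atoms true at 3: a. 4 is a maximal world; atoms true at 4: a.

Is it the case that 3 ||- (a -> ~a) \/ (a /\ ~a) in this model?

3 ||-/- (a -> ~a) \/ (a /\ ~a): neither disjunct is forced at 3.
3 ||-/- a -> ~a: already at 3 itself, 3 ||- a but 3 ||-/- ~a.
3 ||-/- ~a since 3 is accessible from 3 and 3 ||- a.

No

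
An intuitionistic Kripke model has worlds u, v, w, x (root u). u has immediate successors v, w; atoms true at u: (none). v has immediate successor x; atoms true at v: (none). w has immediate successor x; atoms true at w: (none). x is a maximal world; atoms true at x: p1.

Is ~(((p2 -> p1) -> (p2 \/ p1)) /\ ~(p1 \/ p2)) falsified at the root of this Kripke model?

u ||- ~(((p2 -> p1) -> (p2 \/ p1)) /\ ~(p1 \/ p2)): no world accessible from u forces ((p2 -> p1) -> (p2 \/ p1)) /\ ~(p1 \/ p2).
So the root u forces ~(((p2 -> p1) -> (p2 \/ p1)) /\ ~(p1 \/ p2)); the model is not a countermodel.

No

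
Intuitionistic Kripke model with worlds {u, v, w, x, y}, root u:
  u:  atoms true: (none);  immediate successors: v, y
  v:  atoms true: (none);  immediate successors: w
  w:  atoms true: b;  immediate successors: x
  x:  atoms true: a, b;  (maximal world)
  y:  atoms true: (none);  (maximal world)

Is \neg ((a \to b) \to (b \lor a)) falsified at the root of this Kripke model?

u \nVdash \neg ((a \to b) \to (b \lor a)) since w is accessible from u and w \Vdash (a \to b) \to (b \lor a).
w \Vdash (a \to b) \to (b \lor a): every world accessible from w that forces a \to b (namely w, x) also forces b \lor a.
So the root u does not force \neg ((a \to b) \to (b \lor a)); the model is a countermodel.

Yes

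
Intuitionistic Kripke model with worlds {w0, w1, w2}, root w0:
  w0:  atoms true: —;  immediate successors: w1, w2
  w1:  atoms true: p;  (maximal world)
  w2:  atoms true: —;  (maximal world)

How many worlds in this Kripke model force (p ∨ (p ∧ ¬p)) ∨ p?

w0: does not force it — w0 ⊮ (p ∨ (p ∧ ¬p)) ∨ p: neither disjunct is forced at w0.
w1: forces it.
w2: does not force it.
Worlds forcing the formula: {w1}.

1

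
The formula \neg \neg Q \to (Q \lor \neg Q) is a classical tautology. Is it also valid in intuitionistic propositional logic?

No

This is a variant of double-negation elimination (deriving excluded middle from double negation), which is not intuitionistically valid.
A Kripke countermodel: worlds 0, 1; order generated by 0 \le 1; atoms true at each world — 0:{}; 1:{Q}.
0 \nVdash \neg \neg Q \to (Q \lor \neg Q): already at 0 itself, 0 \Vdash \neg \neg Q but 0 \nVdash Q \lor \neg Q.
0 \nVdash Q \lor \neg Q: neither disjunct is forced at 0.
0 lacks atom Q, so 0 \nVdash Q.
So the root 0 does not force the formula.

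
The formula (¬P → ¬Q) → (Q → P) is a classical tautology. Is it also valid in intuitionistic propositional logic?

This is the converse of contraposition, which is not intuitionistically valid.
A Kripke countermodel: worlds a, b; order generated by a ≤ b; atoms true at each world — a:{Q}; b:{P,Q}.
a ⊮ (¬P → ¬Q) → (Q → P): already at a itself, a ⊩ ¬P → ¬Q but a ⊮ Q → P.
a ⊮ Q → P: already at a itself, a ⊩ Q but a ⊮ P.
a lacks atom P, so a ⊮ P.
So the root a does not force the formula.

No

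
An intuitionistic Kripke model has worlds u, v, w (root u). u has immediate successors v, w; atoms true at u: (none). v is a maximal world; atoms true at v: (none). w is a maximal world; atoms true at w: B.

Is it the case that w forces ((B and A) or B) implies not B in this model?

No

w does not force ((B and A) or B) implies not B: already at w itself, w forces (B and A) or B but w does not force not B.
w does not force not B since w is accessible from w and w forces B.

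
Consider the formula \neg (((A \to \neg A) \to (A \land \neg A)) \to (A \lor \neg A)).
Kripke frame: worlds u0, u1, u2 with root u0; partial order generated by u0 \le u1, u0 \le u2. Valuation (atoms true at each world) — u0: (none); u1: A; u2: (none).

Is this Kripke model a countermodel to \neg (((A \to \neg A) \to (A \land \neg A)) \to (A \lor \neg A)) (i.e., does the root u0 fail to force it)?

Yes

u0 \nVdash \neg (((A \to \neg A) \to (A \land \neg A)) \to (A \lor \neg A)) since u0 is accessible from u0 and u0 \Vdash ((A \to \neg A) \to (A \land \neg A)) \to (A \lor \neg A).
u0 \Vdash ((A \to \neg A) \to (A \land \neg A)) \to (A \lor \neg A): every world accessible from u0 that forces (A \to \neg A) \to (A \land \neg A) (namely u1) also forces A \lor \neg A.
So the root u0 does not force \neg (((A \to \neg A) \to (A \land \neg A)) \to (A \lor \neg A)); the model is a countermodel.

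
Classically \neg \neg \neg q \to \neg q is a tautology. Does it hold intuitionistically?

Yes

This is triple-negation reduction, which is intuitionistically derivable.
Assume \neg \neg \neg q and suppose q. Then \neg \neg q (double-negation introduction), contradicting \neg \neg \neg q. So \neg q.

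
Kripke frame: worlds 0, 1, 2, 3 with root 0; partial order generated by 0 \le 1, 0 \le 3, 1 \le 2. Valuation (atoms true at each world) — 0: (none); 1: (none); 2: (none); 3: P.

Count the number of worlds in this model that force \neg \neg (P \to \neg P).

2

0: does not force it — 0 \nVdash \neg \neg (P \to \neg P) since 3 is accessible from 0 and 3 \Vdash \neg (P \to \neg P).
1: forces it.
2: forces it.
3: does not force it — 3 \nVdash \neg \neg (P \to \neg P) since 3 is accessible from 3 and 3 \Vdash \neg (P \to \neg P).
Worlds forcing the formula: {1, 2}.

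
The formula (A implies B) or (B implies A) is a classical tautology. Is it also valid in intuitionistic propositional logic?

No

This is the Gödel–Dummett linearity axiom, which is not intuitionistically valid.
A Kripke countermodel: worlds 0, 1, 2; order generated by 0 <= 1, 0 <= 2; atoms true at each world — 0:{}; 1:{A}; 2:{B}.
0 does not force (A implies B) or (B implies A): neither disjunct is forced at 0.
0 does not force A implies B: at the accessible world 1, 1 forces A but 1 does not force B.
1 lacks atom B, so 1 does not force B.
So the root 0 does not force the formula.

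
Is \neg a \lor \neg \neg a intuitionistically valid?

No

This is the weak law of excluded middle, which is not intuitionistically valid.
A Kripke countermodel: worlds s0, s1, s2; order generated by s0 \le s1, s0 \le s2; atoms true at each world — s0:{}; s1:{a}; s2:{}.
s0 \nVdash \neg a \lor \neg \neg a: neither disjunct is forced at s0.
s0 \nVdash \neg a since s1 is accessible from s0 and s1 \Vdash a.
So the root s0 does not force the formula.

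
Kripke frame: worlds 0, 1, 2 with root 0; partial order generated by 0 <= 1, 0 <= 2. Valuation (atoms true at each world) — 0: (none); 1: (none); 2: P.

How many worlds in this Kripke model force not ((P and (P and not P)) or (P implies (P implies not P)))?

1

0: does not force it — 0 does not force not ((P and (P and not P)) or (P implies (P implies not P))) since 1 is accessible from 0 and 1 forces (P and (P and not P)) or (P implies (P implies not P)).
1: does not force it — 1 does not force not ((P and (P and not P)) or (P implies (P implies not P))) since 1 is accessible from 1 and 1 forces (P and (P and not P)) or (P implies (P implies not P)).
2: forces it.
Worlds forcing the formula: {2}.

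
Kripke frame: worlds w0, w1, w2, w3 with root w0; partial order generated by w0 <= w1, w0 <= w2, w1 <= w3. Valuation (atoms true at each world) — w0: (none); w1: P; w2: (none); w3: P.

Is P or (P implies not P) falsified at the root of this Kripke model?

Yes

w0 does not force P or (P implies not P): neither disjunct is forced at w0.
w0 lacks atom P, so w0 does not force P.
So the root w0 does not force P or (P implies not P); the model is a countermodel.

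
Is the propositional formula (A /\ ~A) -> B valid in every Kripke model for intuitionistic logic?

Yes

This is an instance of ex falso quodlibet, which is intuitionistically derivable.
No world can force both A and ~A, so the antecedent A /\ ~A is never forced and the implication holds vacuously at every world.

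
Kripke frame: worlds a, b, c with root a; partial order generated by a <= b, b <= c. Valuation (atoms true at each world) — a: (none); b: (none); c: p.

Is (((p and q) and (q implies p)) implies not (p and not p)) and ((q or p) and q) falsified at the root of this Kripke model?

Yes

a does not force (((p and q) and (q implies p)) implies not (p and not p)) and ((q or p) and q) since a fails (q or p) and q.
So the root a does not force (((p and q) and (q implies p)) implies not (p and not p)) and ((q or p) and q); the model is a countermodel.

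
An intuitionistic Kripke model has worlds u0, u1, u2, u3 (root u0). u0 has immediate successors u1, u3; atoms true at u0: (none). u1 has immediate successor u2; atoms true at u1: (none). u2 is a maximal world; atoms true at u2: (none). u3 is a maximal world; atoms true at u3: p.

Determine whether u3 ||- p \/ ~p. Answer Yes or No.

u3 ||- p \/ ~p via the disjunct p.

Yes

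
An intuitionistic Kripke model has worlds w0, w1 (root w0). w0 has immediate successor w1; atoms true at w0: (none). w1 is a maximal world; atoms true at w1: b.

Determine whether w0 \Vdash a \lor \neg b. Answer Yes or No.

w0 \nVdash a \lor \neg b: neither disjunct is forced at w0.
w0 lacks atom a, so w0 \nVdash a.

No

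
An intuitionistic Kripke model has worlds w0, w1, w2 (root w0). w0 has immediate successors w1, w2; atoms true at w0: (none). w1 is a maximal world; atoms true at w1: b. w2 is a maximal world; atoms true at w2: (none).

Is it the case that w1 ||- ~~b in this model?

Yes

w1 ||- ~~b: no world accessible from w1 forces ~b.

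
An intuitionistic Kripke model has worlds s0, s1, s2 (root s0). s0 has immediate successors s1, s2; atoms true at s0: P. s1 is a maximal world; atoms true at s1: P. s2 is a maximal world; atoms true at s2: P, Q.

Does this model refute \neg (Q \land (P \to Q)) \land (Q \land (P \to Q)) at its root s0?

s0 \nVdash \neg (Q \land (P \to Q)) \land (Q \land (P \to Q)) since s0 fails \neg (Q \land (P \to Q)).
So the root s0 does not force \neg (Q \land (P \to Q)) \land (Q \land (P \to Q)); the model is a countermodel.

Yes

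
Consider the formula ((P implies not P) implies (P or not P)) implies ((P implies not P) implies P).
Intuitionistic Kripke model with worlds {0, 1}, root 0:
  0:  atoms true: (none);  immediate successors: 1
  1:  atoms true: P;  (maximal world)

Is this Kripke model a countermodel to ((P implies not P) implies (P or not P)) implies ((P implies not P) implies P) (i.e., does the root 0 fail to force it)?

No

0 forces ((P implies not P) implies (P or not P)) implies ((P implies not P) implies P): every world accessible from 0 that forces (P implies not P) implies (P or not P) (namely 0, 1) also forces (P implies not P) implies P.
So the root 0 forces ((P implies not P) implies (P or not P)) implies ((P implies not P) implies P); the model is not a countermodel.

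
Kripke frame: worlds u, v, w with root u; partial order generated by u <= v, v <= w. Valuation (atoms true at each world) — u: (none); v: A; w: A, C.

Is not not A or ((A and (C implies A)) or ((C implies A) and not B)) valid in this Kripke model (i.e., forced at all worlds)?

Yes

u forces not not A or ((A and (C implies A)) or ((C implies A) and not B)) via the disjunct not not A.
Since the root u forces not not A or ((A and (C implies A)) or ((C implies A) and not B)) and forcing is persistent (monotone upward), every world forces it.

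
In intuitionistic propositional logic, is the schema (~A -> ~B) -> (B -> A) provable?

This is the converse of contraposition, which is not intuitionistically valid.
A Kripke countermodel: worlds s0, s1; order generated by s0 <= s1; atoms true at each world — s0:{B}; s1:{A,B}.
s0 ||-/- (~A -> ~B) -> (B -> A): already at s0 itself, s0 ||- ~A -> ~B but s0 ||-/- B -> A.
s0 ||-/- B -> A: already at s0 itself, s0 ||- B but s0 ||-/- A.
s0 lacks atom A, so s0 ||-/- A.
So the root s0 does not force the formula.

No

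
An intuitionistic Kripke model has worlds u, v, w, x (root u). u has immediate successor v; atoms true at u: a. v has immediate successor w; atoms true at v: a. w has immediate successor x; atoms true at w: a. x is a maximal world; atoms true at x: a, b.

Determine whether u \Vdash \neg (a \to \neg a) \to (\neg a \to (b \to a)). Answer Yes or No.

Yes

u \Vdash \neg (a \to \neg a) \to (\neg a \to (b \to a)): every world accessible from u that forces \neg (a \to \neg a) (namely u, v, w, x) also forces \neg a \to (b \to a).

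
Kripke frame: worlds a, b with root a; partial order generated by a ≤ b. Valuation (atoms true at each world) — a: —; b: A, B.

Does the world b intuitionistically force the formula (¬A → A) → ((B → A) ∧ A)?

b ⊩ (¬A → A) → ((B → A) ∧ A): every world accessible from b that forces ¬A → A (namely b) also forces (B → A) ∧ A.

Yes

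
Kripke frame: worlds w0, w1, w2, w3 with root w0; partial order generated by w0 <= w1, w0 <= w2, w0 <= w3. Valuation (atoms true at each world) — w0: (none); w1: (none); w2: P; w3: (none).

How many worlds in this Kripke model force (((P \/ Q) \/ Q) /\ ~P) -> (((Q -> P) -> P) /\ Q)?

4

w0: forces it.
w1: forces it.
w2: forces it.
w3: forces it.
Worlds forcing the formula: {w0, w1, w2, w3}.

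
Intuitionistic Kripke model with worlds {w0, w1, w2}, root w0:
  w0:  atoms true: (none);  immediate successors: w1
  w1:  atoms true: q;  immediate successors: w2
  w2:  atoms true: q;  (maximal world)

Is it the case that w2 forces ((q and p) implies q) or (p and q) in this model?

w2 forces ((q and p) implies q) or (p and q) via the disjunct (q and p) implies q.

Yes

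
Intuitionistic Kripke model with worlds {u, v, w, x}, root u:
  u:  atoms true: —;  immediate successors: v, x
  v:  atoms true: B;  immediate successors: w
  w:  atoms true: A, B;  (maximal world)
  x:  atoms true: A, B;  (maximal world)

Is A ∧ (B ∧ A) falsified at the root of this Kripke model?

u ⊮ A ∧ (B ∧ A) since u fails A.
So the root u does not force A ∧ (B ∧ A); the model is a countermodel.

Yes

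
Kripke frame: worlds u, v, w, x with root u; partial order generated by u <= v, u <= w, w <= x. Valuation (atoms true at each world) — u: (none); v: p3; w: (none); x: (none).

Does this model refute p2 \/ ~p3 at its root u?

u ||-/- p2 \/ ~p3: neither disjunct is forced at u.
u lacks atom p2, so u ||-/- p2.
So the root u does not force p2 \/ ~p3; the model is a countermodel.

Yes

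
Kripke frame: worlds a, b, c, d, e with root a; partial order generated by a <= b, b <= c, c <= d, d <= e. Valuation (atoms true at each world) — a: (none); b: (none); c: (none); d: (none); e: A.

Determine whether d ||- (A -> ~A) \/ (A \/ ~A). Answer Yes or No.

No

d ||-/- (A -> ~A) \/ (A \/ ~A): neither disjunct is forced at d.
d ||-/- A -> ~A: at the accessible world e, e ||- A but e ||-/- ~A.
e ||-/- ~A since e is accessible from e and e ||- A.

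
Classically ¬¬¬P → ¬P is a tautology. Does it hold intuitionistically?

Yes

This is triple-negation reduction, which is intuitionistically derivable.
Assume ¬¬¬P and suppose P. Then ¬¬P (double-negation introduction), contradicting ¬¬¬P. So ¬P.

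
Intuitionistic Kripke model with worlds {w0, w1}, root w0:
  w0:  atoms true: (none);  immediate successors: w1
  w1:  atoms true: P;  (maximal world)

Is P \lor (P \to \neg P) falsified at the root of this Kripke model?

w0 \nVdash P \lor (P \to \neg P): neither disjunct is forced at w0.
w0 lacks atom P, so w0 \nVdash P.
So the root w0 does not force P \lor (P \to \neg P); the model is a countermodel.

Yes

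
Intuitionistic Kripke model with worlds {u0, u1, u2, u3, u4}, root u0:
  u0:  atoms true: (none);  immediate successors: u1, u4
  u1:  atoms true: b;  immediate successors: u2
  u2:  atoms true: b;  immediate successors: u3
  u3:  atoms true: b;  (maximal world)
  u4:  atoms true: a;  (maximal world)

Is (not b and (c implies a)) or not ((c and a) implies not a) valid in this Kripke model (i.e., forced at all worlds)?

Not every world: u0 does not force (not b and (c implies a)) or not ((c and a) implies not a).
u0 does not force (not b and (c implies a)) or not ((c and a) implies not a): neither disjunct is forced at u0.
u0 does not force not b and (c implies a) since u0 fails not b.

No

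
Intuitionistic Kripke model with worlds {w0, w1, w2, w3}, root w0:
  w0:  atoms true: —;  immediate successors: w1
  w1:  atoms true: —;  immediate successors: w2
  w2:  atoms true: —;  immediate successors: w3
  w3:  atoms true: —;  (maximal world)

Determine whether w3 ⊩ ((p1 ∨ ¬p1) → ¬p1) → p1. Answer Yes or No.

w3 ⊮ ((p1 ∨ ¬p1) → ¬p1) → p1: already at w3 itself, w3 ⊩ (p1 ∨ ¬p1) → ¬p1 but w3 ⊮ p1.
w3 lacks atom p1, so w3 ⊮ p1.

No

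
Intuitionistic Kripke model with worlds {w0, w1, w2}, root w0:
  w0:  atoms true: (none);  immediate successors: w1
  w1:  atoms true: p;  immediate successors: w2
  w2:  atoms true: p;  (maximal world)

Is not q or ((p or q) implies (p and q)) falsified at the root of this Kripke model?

No

w0 forces not q or ((p or q) implies (p and q)) via the disjunct not q.
So the root w0 forces not q or ((p or q) implies (p and q)); the model is not a countermodel.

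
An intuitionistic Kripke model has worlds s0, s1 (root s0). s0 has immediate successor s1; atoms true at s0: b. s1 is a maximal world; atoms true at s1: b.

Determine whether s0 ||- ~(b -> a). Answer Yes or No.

s0 ||- ~(b -> a): no world accessible from s0 forces b -> a.

Yes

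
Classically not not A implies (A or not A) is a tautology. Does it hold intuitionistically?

No

This is a variant of double-negation elimination (deriving excluded middle from double negation), which is not intuitionistically valid.
A Kripke countermodel: worlds s0, s1; order generated by s0 <= s1; atoms true at each world — s0:{}; s1:{A}.
s0 does not force not not A implies (A or not A): already at s0 itself, s0 forces not not A but s0 does not force A or not A.
s0 does not force A or not A: neither disjunct is forced at s0.
s0 lacks atom A, so s0 does not force A.
So the root s0 does not force the formula.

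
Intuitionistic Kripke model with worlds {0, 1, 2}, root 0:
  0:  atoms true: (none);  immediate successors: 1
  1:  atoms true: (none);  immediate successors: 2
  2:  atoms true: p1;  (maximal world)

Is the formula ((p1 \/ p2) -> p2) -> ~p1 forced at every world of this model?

0 ||- ((p1 \/ p2) -> p2) -> ~p1 vacuously: no world accessible from 0 forces the antecedent (p1 \/ p2) -> p2.
Since the root 0 forces ((p1 \/ p2) -> p2) -> ~p1 and forcing is persistent (monotone upward), every world forces it.

Yes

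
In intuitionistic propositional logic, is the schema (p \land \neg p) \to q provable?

This is an instance of ex falso quodlibet, which is intuitionistically derivable.
No world can force both p and \neg p, so the antecedent p \land \neg p is never forced and the implication holds vacuously at every world.

Yes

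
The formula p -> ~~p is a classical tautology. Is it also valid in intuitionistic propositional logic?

This is double-negation introduction, which is intuitionistically derivable.
If a world forces p then every accessible world forces p (persistence), so none forces ~p; hence ~~p.

Yes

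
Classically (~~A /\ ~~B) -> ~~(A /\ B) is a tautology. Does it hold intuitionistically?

This is the distribution of double negation over conjunction, which is intuitionistically derivable.
Assume ~~A, ~~B, and ~(A /\ B). From A we'd get ~B (since A /\ B is refuted), contradicting ~~B; so ~A, contradicting ~~A.

Yes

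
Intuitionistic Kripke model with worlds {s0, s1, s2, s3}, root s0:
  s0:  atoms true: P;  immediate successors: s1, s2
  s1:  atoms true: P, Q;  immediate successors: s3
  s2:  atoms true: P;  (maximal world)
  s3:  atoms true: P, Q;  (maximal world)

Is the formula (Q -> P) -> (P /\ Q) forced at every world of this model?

Not every world: s0 ||-/- (Q -> P) -> (P /\ Q).
s0 ||-/- (Q -> P) -> (P /\ Q): already at s0 itself, s0 ||- Q -> P but s0 ||-/- P /\ Q.
s0 ||-/- P /\ Q since s0 fails Q.

No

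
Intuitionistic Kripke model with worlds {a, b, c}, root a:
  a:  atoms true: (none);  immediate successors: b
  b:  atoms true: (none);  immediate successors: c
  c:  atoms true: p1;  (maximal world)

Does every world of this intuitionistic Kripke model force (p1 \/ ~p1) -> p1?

a ||- (p1 \/ ~p1) -> p1: every world accessible from a that forces p1 \/ ~p1 (namely c) also forces p1.
Since the root a forces (p1 \/ ~p1) -> p1 and forcing is persistent (monotone upward), every world forces it.

Yes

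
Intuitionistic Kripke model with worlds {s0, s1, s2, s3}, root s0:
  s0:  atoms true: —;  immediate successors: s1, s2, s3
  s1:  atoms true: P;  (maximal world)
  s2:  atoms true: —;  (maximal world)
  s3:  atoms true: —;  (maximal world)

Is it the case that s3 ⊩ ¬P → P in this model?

No

s3 ⊮ ¬P → P: already at s3 itself, s3 ⊩ ¬P but s3 ⊮ P.
s3 lacks atom P, so s3 ⊮ P.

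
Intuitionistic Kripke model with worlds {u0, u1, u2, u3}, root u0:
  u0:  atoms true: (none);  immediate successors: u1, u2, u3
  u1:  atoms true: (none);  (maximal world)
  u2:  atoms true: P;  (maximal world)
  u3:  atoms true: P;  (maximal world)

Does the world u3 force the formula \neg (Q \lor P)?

No

u3 \nVdash \neg (Q \lor P) since u3 is accessible from u3 and u3 \Vdash Q \lor P.
u3 \Vdash Q \lor P via the disjunct P.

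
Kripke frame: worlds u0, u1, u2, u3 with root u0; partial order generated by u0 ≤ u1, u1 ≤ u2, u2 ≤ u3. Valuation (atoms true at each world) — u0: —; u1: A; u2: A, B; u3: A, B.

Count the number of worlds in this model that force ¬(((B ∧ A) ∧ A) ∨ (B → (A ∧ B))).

u0: does not force it — u0 ⊮ ¬(((B ∧ A) ∧ A) ∨ (B → (A ∧ B))) since u0 is accessible from u0 and u0 ⊩ ((B ∧ A) ∧ A) ∨ (B → (A ∧ B)).
u1: does not force it — u1 ⊮ ¬(((B ∧ A) ∧ A) ∨ (B → (A ∧ B))) since u1 is accessible from u1 and u1 ⊩ ((B ∧ A) ∧ A) ∨ (B → (A ∧ B)).
u2: does not force it — u2 ⊮ ¬(((B ∧ A) ∧ A) ∨ (B → (A ∧ B))) since u2 is accessible from u2 and u2 ⊩ ((B ∧ A) ∧ A) ∨ (B → (A ∧ B)).
u3: does not force it.
Worlds forcing the formula: { }.

0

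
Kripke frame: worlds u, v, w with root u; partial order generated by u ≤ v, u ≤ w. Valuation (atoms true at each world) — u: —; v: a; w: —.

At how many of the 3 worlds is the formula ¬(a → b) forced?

u: does not force it — u ⊮ ¬(a → b) since w is accessible from u and w ⊩ a → b.
v: forces it.
w: does not force it — w ⊮ ¬(a → b) since w is accessible from w and w ⊩ a → b.
Worlds forcing the formula: {v}.

1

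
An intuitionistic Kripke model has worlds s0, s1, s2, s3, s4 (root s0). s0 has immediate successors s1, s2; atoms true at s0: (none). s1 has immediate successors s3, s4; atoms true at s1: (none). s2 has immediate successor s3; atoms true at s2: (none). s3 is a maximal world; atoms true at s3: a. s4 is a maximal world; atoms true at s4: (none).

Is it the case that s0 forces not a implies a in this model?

No

s0 does not force not a implies a: at the accessible world s4, s4 forces not a but s4 does not force a.
s4 lacks atom a, so s4 does not force a.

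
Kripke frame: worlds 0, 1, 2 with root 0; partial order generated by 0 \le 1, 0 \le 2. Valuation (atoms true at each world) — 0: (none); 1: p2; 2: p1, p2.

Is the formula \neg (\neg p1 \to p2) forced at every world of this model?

Not every world: 0 \nVdash \neg (\neg p1 \to p2).
0 \nVdash \neg (\neg p1 \to p2) since 0 is accessible from 0 and 0 \Vdash \neg p1 \to p2.
0 \Vdash \neg p1 \to p2: every world accessible from 0 that forces \neg p1 (namely 1) also forces p2.

No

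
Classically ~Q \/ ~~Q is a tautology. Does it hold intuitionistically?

No

This is the weak law of excluded middle, which is not intuitionistically valid.
A Kripke countermodel: worlds s0, s1, s2; order generated by s0 <= s1, s0 <= s2; atoms true at each world — s0:{}; s1:{Q}; s2:{}.
s0 ||-/- ~Q \/ ~~Q: neither disjunct is forced at s0.
s0 ||-/- ~Q since s1 is accessible from s0 and s1 ||- Q.
So the root s0 does not force the formula.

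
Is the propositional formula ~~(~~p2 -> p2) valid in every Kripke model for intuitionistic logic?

This is the double negation of double-negation elimination, which is intuitionistically derivable.
By Glivenko's theorem the double negation of any classical propositional tautology is intuitionistically provable; ~~p2 -> p2 is classically a tautology.

Yes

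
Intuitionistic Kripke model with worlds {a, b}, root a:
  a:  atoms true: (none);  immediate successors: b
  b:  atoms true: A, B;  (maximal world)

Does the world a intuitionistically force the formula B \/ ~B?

a ||-/- B \/ ~B: neither disjunct is forced at a.
a lacks atom B, so a ||-/- B.

No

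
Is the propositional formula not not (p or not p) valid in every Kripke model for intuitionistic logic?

This is the double negation of excluded middle, which is intuitionistically derivable.
Assuming not (p or not p): from p we'd get p or not p, so not p; but then p or not p again — contradiction. Hence not not (p or not p).

Yes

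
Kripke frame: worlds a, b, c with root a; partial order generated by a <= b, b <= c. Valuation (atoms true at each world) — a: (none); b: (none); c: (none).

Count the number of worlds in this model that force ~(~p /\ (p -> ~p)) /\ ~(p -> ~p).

0

a: does not force it — a ||-/- ~(~p /\ (p -> ~p)) /\ ~(p -> ~p) since a fails ~(~p /\ (p -> ~p)).
b: does not force it.
c: does not force it.
Worlds forcing the formula: { }.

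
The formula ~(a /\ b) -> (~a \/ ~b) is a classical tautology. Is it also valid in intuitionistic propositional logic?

No

This is the constructively invalid direction of De Morgan's law for conjunction, which is not intuitionistically valid.
A Kripke countermodel: worlds s0, s1, s2; order generated by s0 <= s1, s0 <= s2; atoms true at each world — s0:{}; s1:{a}; s2:{b}.
s0 ||-/- ~(a /\ b) -> (~a \/ ~b): already at s0 itself, s0 ||- ~(a /\ b) but s0 ||-/- ~a \/ ~b.
s0 ||-/- ~a \/ ~b: neither disjunct is forced at s0.
s0 ||-/- ~a since s1 is accessible from s0 and s1 ||- a.
So the root s0 does not force the formula.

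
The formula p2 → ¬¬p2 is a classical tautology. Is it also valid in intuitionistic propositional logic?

Yes

This is double-negation introduction, which is intuitionistically derivable.
If a world forces p2 then every accessible world forces p2 (persistence), so none forces ¬p2; hence ¬¬p2.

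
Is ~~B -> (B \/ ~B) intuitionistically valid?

No

This is a variant of double-negation elimination (deriving excluded middle from double negation), which is not intuitionistically valid.
A Kripke countermodel: worlds w0, w1; order generated by w0 <= w1; atoms true at each world — w0:{}; w1:{B}.
w0 ||-/- ~~B -> (B \/ ~B): already at w0 itself, w0 ||- ~~B but w0 ||-/- B \/ ~B.
w0 ||-/- B \/ ~B: neither disjunct is forced at w0.
w0 lacks atom B, so w0 ||-/- B.
So the root w0 does not force the formula.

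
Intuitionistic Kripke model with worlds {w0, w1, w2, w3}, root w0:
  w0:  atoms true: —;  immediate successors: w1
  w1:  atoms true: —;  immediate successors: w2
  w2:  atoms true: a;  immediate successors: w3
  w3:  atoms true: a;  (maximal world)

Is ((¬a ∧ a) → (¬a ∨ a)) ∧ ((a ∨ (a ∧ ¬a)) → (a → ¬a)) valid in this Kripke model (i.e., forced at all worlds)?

Not every world: w0 ⊮ ((¬a ∧ a) → (¬a ∨ a)) ∧ ((a ∨ (a ∧ ¬a)) → (a → ¬a)).
w0 ⊮ ((¬a ∧ a) → (¬a ∨ a)) ∧ ((a ∨ (a ∧ ¬a)) → (a → ¬a)) since w0 fails (a ∨ (a ∧ ¬a)) → (a → ¬a).

No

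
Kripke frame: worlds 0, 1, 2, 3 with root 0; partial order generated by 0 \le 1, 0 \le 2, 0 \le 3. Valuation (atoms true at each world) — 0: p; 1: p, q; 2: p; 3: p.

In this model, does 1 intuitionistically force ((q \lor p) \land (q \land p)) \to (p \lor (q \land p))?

Yes

1 \Vdash ((q \lor p) \land (q \land p)) \to (p \lor (q \land p)): every world accessible from 1 that forces (q \lor p) \land (q \land p) (namely 1) also forces p \lor (q \land p).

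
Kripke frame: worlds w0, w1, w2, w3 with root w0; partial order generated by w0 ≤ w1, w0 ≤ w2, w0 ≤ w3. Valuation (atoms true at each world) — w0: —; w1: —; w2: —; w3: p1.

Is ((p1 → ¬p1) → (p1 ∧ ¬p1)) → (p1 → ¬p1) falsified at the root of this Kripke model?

Yes

w0 ⊮ ((p1 → ¬p1) → (p1 ∧ ¬p1)) → (p1 → ¬p1): at the accessible world w3, w3 ⊩ (p1 → ¬p1) → (p1 ∧ ¬p1) but w3 ⊮ p1 → ¬p1.
w3 ⊮ p1 → ¬p1: already at w3 itself, w3 ⊩ p1 but w3 ⊮ ¬p1.
w3 ⊮ ¬p1 since w3 is accessible from w3 and w3 ⊩ p1.
So the root w0 does not force ((p1 → ¬p1) → (p1 ∧ ¬p1)) → (p1 → ¬p1); the model is a countermodel.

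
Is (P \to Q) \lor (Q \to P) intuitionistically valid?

No

This is the Gödel–Dummett linearity axiom, which is not intuitionistically valid.
A Kripke countermodel: worlds w0, w1, w2; order generated by w0 \le w1, w0 \le w2; atoms true at each world — w0:{}; w1:{P}; w2:{Q}.
w0 \nVdash (P \to Q) \lor (Q \to P): neither disjunct is forced at w0.
w0 \nVdash P \to Q: at the accessible world w1, w1 \Vdash P but w1 \nVdash Q.
w1 lacks atom Q, so w1 \nVdash Q.
So the root w0 does not force the formula.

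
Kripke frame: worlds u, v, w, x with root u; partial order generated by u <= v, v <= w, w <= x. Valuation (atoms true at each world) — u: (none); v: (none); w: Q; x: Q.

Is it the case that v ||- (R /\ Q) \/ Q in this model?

No

v ||-/- (R /\ Q) \/ Q: neither disjunct is forced at v.
v ||-/- R /\ Q since v fails R.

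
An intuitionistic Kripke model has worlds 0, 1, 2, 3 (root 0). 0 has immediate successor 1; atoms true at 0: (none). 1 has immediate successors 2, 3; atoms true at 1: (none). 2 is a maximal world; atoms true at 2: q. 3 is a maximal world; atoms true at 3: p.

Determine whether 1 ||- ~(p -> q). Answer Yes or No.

1 ||-/- ~(p -> q) since 2 is accessible from 1 and 2 ||- p -> q.
2 ||- p -> q vacuously: no world accessible from 2 forces the antecedent p.

No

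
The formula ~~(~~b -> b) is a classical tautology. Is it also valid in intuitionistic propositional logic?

Yes

This is the double negation of double-negation elimination, which is intuitionistically derivable.
By Glivenko's theorem the double negation of any classical propositional tautology is intuitionistically provable; ~~b -> b is classically a tautology.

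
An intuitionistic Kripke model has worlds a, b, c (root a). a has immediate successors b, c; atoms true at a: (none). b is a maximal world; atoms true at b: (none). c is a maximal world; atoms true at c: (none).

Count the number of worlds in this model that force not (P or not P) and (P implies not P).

a: does not force it — a does not force not (P or not P) and (P implies not P) since a fails not (P or not P).
b: does not force it.
c: does not force it.
Worlds forcing the formula: { }.

0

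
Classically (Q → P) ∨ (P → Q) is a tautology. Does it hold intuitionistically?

This is the Gödel–Dummett linearity axiom, which is not intuitionistically valid.
A Kripke countermodel: worlds a, b, c; order generated by a ≤ b, a ≤ c; atoms true at each world — a:{}; b:{Q}; c:{P}.
a ⊮ (Q → P) ∨ (P → Q): neither disjunct is forced at a.
a ⊮ Q → P: at the accessible world b, b ⊩ Q but b ⊮ P.
b lacks atom P, so b ⊮ P.
So the root a does not force the formula.

No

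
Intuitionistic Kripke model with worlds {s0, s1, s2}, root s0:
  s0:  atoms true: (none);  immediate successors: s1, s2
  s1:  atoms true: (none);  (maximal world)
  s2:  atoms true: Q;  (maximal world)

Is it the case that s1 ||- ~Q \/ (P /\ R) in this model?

Yes

s1 ||- ~Q \/ (P /\ R) via the disjunct ~Q.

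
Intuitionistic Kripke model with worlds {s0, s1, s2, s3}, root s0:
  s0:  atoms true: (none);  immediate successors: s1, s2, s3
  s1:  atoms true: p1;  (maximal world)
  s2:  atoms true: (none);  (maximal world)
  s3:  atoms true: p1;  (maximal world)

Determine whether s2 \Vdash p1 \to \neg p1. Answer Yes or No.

s2 \Vdash p1 \to \neg p1 vacuously: no world accessible from s2 forces the antecedent p1.

Yes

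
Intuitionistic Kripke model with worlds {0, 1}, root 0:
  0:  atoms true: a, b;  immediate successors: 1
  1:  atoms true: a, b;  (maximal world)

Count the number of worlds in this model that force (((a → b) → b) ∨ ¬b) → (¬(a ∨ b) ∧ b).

0

0: does not force it — 0 ⊮ (((a → b) → b) ∨ ¬b) → (¬(a ∨ b) ∧ b): already at 0 itself, 0 ⊩ ((a → b) → b) ∨ ¬b but 0 ⊮ ¬(a ∨ b) ∧ b.
1: does not force it — 1 ⊮ (((a → b) → b) ∨ ¬b) → (¬(a ∨ b) ∧ b): already at 1 itself, 1 ⊩ ((a → b) → b) ∨ ¬b but 1 ⊮ ¬(a ∨ b) ∧ b.
Worlds forcing the formula: { }.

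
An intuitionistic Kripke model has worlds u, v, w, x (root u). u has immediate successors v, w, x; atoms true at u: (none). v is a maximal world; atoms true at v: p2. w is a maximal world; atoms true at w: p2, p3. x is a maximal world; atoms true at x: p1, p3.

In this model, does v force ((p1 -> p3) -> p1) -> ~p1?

Yes

v ||- ((p1 -> p3) -> p1) -> ~p1 vacuously: no world accessible from v forces the antecedent (p1 -> p3) -> p1.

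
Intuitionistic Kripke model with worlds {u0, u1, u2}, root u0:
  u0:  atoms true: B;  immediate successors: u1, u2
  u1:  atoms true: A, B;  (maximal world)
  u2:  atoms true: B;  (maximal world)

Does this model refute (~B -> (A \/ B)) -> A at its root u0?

u0 ||-/- (~B -> (A \/ B)) -> A: already at u0 itself, u0 ||- ~B -> (A \/ B) but u0 ||-/- A.
u0 lacks atom A, so u0 ||-/- A.
So the root u0 does not force (~B -> (A \/ B)) -> A; the model is a countermodel.

Yes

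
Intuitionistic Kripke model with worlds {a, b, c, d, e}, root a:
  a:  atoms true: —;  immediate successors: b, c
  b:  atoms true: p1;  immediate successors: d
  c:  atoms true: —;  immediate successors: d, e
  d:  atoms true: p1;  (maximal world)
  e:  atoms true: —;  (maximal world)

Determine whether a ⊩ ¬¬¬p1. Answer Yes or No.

No

a ⊮ ¬¬¬p1 since b is accessible from a and b ⊩ ¬¬p1.
b ⊩ ¬¬p1: no world accessible from b forces ¬p1.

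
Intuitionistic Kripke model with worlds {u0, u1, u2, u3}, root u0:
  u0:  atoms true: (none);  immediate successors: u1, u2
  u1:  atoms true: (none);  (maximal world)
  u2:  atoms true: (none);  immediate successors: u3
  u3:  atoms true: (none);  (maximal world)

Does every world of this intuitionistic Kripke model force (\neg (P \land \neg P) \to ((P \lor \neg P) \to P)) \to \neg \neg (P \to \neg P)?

u0 \Vdash (\neg (P \land \neg P) \to ((P \lor \neg P) \to P)) \to \neg \neg (P \to \neg P) vacuously: no world accessible from u0 forces the antecedent \neg (P \land \neg P) \to ((P \lor \neg P) \to P).
Since the root u0 forces (\neg (P \land \neg P) \to ((P \lor \neg P) \to P)) \to \neg \neg (P \to \neg P) and forcing is persistent (monotone upward), every world forces it.

Yes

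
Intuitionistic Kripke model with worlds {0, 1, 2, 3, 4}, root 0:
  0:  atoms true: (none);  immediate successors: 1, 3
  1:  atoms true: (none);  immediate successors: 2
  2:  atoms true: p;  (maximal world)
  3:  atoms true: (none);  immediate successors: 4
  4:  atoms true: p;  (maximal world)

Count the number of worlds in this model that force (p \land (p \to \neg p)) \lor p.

0: does not force it — 0 \nVdash (p \land (p \to \neg p)) \lor p: neither disjunct is forced at 0.
1: does not force it — 1 \nVdash (p \land (p \to \neg p)) \lor p: neither disjunct is forced at 1.
2: forces it.
3: does not force it — 3 \nVdash (p \land (p \to \neg p)) \lor p: neither disjunct is forced at 3.
4: forces it.
Worlds forcing the formula: {2, 4}.

2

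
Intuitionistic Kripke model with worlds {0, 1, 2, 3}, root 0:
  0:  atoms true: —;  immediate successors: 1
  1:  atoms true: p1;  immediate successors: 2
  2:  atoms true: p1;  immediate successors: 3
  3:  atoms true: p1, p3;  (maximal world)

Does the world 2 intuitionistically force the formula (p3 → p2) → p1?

Yes

2 ⊩ (p3 → p2) → p1 vacuously: no world accessible from 2 forces the antecedent p3 → p2.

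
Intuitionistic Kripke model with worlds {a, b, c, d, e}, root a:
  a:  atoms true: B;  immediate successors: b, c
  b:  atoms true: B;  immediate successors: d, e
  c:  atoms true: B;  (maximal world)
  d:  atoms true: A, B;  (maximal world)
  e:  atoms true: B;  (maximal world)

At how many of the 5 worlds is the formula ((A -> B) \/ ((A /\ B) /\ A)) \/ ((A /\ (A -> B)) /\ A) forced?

5

a: forces it.
b: forces it.
c: forces it.
d: forces it.
e: forces it.
Worlds forcing the formula: {a, b, c, d, e}.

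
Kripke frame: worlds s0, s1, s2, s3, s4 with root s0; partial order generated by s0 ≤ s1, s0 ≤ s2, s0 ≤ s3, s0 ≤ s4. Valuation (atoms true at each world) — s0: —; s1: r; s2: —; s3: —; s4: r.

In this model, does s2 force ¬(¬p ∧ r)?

s2 ⊩ ¬(¬p ∧ r): no world accessible from s2 forces ¬p ∧ r.

Yes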